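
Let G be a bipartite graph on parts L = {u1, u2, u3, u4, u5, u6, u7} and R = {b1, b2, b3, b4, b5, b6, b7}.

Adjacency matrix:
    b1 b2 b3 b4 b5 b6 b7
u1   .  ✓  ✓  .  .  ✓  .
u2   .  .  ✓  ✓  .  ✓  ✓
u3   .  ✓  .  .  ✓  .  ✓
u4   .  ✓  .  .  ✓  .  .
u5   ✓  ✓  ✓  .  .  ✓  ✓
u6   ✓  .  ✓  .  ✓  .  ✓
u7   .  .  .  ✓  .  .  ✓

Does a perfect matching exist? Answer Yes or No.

For example, pair u1-b3, u2-b4, u3-b5, u4-b2, u5-b6, u6-b1, u7-b7.
All 7 left vertices are covered.

Yes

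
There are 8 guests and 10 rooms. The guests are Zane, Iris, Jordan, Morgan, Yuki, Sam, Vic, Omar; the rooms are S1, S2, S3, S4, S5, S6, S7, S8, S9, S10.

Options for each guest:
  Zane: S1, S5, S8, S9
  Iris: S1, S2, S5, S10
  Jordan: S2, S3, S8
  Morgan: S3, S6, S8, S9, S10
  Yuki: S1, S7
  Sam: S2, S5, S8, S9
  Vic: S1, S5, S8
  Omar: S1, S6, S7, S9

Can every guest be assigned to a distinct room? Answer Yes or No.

For example, pair Zane–S1, Iris–S10, Jordan–S2, Morgan–S3, Yuki–S7, Sam–S9, Vic–S8, Omar–S6.
Every guest is matched, so this matching saturates all of them.

Yes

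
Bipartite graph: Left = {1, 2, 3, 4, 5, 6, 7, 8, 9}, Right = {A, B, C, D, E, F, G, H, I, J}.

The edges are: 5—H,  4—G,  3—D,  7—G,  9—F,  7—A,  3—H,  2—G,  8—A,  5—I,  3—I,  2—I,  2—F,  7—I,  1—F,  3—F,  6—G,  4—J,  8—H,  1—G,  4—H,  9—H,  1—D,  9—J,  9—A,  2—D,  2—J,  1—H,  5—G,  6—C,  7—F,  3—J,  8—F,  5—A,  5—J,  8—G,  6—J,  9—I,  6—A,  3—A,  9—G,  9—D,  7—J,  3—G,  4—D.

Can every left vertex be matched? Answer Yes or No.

No

The set {1, 2, 3, 4, 5, 7, 8, 9} has only 7 neighbours ({A, D, F, G, H, I, J}), so by Hall's theorem at most 8 of the 9 left vertices can be matched.
Hence no matching covers every left vertex.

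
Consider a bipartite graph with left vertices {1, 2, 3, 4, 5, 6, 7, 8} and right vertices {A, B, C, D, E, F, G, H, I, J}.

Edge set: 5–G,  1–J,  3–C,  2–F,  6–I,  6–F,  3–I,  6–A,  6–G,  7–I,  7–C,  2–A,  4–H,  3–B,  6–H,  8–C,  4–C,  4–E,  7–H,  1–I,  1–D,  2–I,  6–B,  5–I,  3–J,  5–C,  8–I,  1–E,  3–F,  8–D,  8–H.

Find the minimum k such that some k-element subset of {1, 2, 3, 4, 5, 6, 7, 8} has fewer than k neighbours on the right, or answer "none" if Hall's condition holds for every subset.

none

A matching saturating every left vertex exists, for instance 1→J, 2→I, 3→B, 4→E, 5→G, 6→A, 7→H, 8→C.
By Hall's marriage theorem, this means |N(S)| ≥ |S| for every subset S, so no violating subset exists.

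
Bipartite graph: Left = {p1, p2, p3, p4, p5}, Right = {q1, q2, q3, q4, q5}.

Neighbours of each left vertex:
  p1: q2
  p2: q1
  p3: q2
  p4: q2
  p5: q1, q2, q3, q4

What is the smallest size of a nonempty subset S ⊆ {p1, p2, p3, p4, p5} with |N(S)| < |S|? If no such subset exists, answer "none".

Take S = {p1, p3}. Its neighbourhood is {q2}, so |N(S)| = 1 < |S| = 2.
No single vertex violates Hall's condition since each has at least one neighbour, so 2 is the minimum.

2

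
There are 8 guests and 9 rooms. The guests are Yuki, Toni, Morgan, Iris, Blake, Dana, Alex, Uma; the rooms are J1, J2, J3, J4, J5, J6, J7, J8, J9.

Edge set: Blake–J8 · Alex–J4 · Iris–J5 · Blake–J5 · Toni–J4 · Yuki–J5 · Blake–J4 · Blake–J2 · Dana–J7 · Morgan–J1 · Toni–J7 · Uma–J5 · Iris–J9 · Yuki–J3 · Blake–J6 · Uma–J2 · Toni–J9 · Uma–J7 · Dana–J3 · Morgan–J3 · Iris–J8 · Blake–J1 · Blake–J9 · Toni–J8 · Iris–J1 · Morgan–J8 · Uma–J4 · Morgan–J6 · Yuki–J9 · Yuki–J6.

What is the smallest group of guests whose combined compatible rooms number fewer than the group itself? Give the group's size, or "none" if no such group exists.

none

A matching saturating every guest exists, for instance Yuki→J5, Toni→J9, Morgan→J8, Iris→J1, Blake→J6, Dana→J3, Alex→J4, Uma→J7.
By Hall's marriage theorem, this means |N(S)| ≥ |S| for every subset S, so no violating subset exists.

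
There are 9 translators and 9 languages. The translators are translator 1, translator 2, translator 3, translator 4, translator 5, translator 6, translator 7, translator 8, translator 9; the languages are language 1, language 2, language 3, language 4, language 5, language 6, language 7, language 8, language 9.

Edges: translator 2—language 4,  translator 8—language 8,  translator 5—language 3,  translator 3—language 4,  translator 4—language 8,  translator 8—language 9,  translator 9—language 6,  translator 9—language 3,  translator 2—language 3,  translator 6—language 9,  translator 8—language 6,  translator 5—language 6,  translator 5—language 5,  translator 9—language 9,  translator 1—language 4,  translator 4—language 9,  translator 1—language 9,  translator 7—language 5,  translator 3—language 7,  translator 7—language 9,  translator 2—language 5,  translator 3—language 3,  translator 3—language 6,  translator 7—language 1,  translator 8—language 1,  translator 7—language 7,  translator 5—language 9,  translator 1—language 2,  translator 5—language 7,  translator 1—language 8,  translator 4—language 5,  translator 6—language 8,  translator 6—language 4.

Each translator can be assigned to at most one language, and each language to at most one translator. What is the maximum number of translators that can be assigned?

9

A valid assignment of size 9: translator 1-language 2, translator 2-language 4, translator 3-language 7, translator 4-language 5, translator 5-language 3, translator 6-language 8, translator 7-language 1, translator 8-language 6, translator 9-language 9.
All 9 translators are matched, so no larger matching exists.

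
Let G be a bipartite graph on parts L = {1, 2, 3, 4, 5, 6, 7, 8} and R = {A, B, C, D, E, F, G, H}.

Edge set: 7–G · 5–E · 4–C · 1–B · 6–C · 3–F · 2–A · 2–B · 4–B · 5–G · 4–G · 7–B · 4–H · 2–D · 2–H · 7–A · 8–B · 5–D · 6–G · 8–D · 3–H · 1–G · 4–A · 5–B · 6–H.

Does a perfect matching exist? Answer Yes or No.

Yes

A valid assignment of size 8: 1→G, 2→D, 3→F, 4→H, 5→E, 6→C, 7→A, 8→B.
Every left vertex is matched, so this is a perfect matching.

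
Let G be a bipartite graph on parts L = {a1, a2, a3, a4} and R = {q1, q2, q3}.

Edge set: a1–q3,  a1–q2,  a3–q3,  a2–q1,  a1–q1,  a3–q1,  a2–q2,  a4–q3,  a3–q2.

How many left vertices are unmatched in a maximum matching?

1

One maximum matching: a1–q3, a2–q1, a3–q2.
The set {a1, a2, a3, a4} has only 3 neighbours ({q1, q2, q3}), so by Hall's theorem at most 3 of the 4 left vertices can be matched.
That matches 3 of the 4, leaving 1 unmatched; no matching can do better.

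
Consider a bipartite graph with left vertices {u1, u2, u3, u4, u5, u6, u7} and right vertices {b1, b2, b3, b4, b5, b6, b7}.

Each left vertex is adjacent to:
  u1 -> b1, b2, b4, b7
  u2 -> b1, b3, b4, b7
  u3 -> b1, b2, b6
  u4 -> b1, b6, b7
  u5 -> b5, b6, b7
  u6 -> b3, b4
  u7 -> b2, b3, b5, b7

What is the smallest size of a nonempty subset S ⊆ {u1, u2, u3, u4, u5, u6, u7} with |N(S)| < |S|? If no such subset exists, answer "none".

none

A matching saturating every left vertex exists, for instance u1→b7, u2→b1, u3→b2, u4→b6, u5→b5, u6→b4, u7→b3.
By Hall's marriage theorem, this means |N(S)| ≥ |S| for every subset S, so no violating subset exists.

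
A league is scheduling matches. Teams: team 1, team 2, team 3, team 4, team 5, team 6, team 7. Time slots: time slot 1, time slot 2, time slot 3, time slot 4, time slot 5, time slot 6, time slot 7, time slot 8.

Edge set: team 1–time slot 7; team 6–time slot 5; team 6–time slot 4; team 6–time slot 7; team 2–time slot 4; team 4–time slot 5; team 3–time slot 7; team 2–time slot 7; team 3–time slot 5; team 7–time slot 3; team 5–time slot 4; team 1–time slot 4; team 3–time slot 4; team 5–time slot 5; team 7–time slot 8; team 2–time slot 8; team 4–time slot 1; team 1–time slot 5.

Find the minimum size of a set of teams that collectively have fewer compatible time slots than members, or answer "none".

Take S = {team 1, team 3, team 5, team 6}. Its neighbourhood is {time slot 4, time slot 5, time slot 7}, so |N(S)| = 3 < |S| = 4.
Every subset of size less than 4 has at least as many neighbours as members, so 4 is the minimum.

4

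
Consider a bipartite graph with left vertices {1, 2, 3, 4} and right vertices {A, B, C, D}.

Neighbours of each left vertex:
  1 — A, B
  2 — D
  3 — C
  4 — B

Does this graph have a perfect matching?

One maximum matching: 1→A, 2→D, 3→C, 4→B.
All 4 left vertices are covered.

Yes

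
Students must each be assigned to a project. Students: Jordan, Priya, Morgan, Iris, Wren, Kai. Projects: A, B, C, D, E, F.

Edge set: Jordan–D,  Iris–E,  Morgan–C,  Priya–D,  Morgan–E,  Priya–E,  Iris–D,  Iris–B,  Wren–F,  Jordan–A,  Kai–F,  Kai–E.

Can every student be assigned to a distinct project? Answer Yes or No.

Yes

A valid assignment of size 6: Jordan–A, Priya–D, Morgan–C, Iris–B, Wren–F, Kai–E.
Every student is matched, so this is a perfect matching.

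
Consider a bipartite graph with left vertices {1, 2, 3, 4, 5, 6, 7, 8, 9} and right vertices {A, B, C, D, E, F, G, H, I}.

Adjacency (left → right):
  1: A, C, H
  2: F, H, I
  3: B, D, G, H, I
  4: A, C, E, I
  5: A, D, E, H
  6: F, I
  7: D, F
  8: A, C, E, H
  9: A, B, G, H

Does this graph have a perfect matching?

One maximum matching: 1–C, 2–H, 3–G, 4–I, 5–A, 6–F, 7–D, 8–E, 9–B.
Every left vertex is matched, so this is a perfect matching.

Yes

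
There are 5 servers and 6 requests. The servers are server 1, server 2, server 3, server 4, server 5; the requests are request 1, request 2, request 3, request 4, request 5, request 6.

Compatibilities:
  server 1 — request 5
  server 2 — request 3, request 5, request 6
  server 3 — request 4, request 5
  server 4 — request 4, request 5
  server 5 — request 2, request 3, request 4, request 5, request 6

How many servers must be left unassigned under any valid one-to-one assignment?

For example, pair server 1-request 5, server 2-request 3, server 3-request 4, server 5-request 6.
The set {server 1, server 3, server 4} has only 2 neighbours ({request 4, request 5}), so by Hall's theorem at most 4 of the 5 servers can be matched.
That matches 4 of the 5, leaving 1 unmatched; no matching can do better.

1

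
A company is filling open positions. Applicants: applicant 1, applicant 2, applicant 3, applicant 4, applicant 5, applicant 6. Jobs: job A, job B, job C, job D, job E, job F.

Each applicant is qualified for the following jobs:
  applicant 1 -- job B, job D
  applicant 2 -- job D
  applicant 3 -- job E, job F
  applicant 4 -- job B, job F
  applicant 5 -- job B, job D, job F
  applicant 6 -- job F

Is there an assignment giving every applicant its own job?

No

The set {applicant 1, applicant 2, applicant 4, applicant 5, applicant 6} has only 3 neighbours ({job B, job D, job F}), so by Hall's theorem at most 4 of the 6 applicants can be matched.
Hence no matching covers every applicant.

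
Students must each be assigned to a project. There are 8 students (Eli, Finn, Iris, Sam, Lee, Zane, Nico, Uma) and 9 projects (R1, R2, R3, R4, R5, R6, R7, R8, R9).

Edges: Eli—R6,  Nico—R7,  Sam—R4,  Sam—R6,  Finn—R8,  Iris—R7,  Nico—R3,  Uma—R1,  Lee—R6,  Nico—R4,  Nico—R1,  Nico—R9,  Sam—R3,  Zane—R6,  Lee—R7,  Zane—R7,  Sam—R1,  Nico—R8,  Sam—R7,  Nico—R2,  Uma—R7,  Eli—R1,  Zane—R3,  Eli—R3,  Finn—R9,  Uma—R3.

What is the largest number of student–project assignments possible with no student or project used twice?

For example, pair Eli–R1, Finn–R8, Iris–R7, Sam–R4, Lee–R6, Zane–R3, Nico–R9.
The set {Eli, Iris, Lee, Zane, Uma} has only 4 neighbours ({R1, R3, R6, R7}), so by Hall's theorem at most 7 of the 8 students can be matched.

7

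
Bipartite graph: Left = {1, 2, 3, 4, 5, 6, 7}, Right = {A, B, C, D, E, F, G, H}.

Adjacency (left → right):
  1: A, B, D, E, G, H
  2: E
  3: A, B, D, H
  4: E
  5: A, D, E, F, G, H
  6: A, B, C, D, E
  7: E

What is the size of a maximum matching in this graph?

5

A valid assignment of size 5: 1–G, 2–E, 3–B, 5–H, 6–A.
The set {2, 4, 7} has only 1 neighbour ({E}), so by Hall's theorem at most 5 of the 7 left vertices can be matched.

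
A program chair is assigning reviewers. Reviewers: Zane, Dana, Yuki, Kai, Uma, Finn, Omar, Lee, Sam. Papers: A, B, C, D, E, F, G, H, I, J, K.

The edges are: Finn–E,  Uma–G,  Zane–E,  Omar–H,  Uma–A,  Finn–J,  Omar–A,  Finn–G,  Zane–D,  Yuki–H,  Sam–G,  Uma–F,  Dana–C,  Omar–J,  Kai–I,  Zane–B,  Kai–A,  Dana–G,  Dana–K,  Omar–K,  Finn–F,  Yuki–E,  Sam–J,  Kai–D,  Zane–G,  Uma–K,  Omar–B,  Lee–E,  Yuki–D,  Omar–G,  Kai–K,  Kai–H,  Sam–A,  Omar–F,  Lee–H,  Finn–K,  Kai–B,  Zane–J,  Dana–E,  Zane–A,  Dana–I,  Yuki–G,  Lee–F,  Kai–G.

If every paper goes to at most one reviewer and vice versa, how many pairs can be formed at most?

9

A valid assignment of size 9: Zane→E, Dana→I, Yuki→D, Kai→A, Uma→F, Finn→K, Omar→G, Lee→H, Sam→J.
All 9 reviewers are matched, so no larger matching exists.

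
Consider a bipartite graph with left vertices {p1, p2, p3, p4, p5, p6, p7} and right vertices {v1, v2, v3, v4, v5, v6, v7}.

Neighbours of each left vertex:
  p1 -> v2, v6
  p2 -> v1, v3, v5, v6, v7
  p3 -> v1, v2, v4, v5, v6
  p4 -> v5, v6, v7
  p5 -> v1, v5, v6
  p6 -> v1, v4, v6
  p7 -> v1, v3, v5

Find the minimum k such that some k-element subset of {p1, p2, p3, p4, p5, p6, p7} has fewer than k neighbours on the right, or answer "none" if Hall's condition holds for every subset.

A matching saturating every left vertex exists, for instance p1→v2, p2→v3, p3→v5, p4→v7, p5→v6, p6→v4, p7→v1.
By Hall's marriage theorem, this means |N(S)| ≥ |S| for every subset S, so no violating subset exists.

none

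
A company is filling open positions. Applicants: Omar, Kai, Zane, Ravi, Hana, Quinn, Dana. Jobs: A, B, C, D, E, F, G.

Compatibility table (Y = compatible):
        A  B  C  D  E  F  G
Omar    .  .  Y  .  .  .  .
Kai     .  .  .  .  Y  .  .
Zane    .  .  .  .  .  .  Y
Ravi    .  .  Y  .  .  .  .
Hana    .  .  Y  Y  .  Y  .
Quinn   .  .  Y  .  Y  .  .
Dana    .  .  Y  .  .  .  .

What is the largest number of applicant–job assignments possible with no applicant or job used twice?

A valid assignment of size 4: Omar–C, Kai–E, Zane–G, Hana–F.
The set {Omar, Kai, Ravi, Quinn, Dana} has only 2 neighbours ({C, E}), so by Hall's theorem at most 4 of the 7 applicants can be matched.

4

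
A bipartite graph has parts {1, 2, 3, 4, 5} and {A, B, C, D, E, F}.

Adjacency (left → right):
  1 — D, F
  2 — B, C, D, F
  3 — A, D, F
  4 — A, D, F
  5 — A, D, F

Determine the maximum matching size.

4

A valid assignment of size 4: 1→D, 2→B, 3→A, 4→F.
The set {1, 3, 4, 5} has only 3 neighbours ({A, D, F}), so by Hall's theorem at most 4 of the 5 left vertices can be matched.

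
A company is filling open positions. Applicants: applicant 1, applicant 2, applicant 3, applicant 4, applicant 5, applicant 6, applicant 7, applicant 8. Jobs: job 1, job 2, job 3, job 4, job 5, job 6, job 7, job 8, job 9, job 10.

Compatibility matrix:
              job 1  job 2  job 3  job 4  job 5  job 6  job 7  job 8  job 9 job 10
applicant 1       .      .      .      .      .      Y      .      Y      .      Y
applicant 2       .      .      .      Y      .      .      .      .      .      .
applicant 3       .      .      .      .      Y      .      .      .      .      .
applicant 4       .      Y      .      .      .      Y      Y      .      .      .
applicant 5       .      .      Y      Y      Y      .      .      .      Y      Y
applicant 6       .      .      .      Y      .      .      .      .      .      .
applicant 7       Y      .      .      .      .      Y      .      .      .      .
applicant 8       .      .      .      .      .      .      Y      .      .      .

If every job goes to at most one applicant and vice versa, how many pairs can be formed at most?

7

One maximum matching: applicant 1→job 8, applicant 2→job 4, applicant 3→job 5, applicant 4→job 2, applicant 5→job 9, applicant 7→job 6, applicant 8→job 7.
The set {applicant 2, applicant 6} has only 1 neighbour ({job 4}), so by Hall's theorem at most 7 of the 8 applicants can be matched.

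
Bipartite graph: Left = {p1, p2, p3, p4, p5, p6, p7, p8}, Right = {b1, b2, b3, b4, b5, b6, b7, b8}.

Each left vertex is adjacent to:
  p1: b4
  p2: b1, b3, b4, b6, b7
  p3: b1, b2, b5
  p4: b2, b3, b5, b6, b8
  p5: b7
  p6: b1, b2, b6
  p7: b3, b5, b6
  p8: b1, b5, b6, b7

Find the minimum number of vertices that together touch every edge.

{p1, p2, p3, p4, p5, p6, p7, p8} is a vertex cover of size 8: every edge has an endpoint in this set.
No smaller cover exists because p1–b4, p2–b1, p3–b2, p4–b8, p5–b7, p6–b6, p7–b3, p8–b5 is a matching of size 8, and a cover must include an endpoint of each of these disjoint edges (König's theorem).

8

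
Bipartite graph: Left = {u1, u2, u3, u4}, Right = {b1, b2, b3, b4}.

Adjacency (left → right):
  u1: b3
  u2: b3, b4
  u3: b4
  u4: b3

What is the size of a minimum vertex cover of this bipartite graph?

A maximum matching has 2 edges (e.g. u1–b3, u2–b4).
By König's theorem the minimum vertex cover has the same size. One such cover is {b3, b4}.

2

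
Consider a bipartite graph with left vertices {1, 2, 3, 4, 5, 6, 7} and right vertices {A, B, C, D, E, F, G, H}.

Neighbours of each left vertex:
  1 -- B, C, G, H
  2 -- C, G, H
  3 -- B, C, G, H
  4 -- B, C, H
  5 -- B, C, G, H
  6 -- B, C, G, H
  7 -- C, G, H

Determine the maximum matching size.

4

One maximum matching: 1-G, 2-H, 3-C, 4-B.
The set {1, 2, 3, 4, 5, 6, 7} has only 4 neighbours ({B, C, G, H}), so by Hall's theorem at most 4 of the 7 left vertices can be matched.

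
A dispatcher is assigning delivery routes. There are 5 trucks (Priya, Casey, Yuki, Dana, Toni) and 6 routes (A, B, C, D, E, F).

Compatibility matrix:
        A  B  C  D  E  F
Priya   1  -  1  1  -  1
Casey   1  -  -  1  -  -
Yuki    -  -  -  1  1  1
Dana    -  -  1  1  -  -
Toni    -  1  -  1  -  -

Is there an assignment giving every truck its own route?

For example, pair Priya–F, Casey–D, Yuki–E, Dana–C, Toni–B.
All 5 trucks are covered.

Yes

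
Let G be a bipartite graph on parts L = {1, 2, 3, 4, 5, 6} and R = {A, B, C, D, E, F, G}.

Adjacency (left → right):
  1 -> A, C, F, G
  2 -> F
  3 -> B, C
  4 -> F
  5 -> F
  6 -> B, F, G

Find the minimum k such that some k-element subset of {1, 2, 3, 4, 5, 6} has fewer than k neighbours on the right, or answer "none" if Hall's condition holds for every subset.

2

Take S = {2, 4}. Its neighbourhood is {F}, so |N(S)| = 1 < |S| = 2.
No single vertex violates Hall's condition since each has at least one neighbour, so 2 is the minimum.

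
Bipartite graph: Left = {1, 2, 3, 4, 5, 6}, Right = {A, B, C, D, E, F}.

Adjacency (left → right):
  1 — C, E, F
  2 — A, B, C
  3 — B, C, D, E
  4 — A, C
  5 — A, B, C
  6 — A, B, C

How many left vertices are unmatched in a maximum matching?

One maximum matching: 1-F, 2-C, 3-E, 4-A, 5-B.
The set {2, 4, 5, 6} has only 3 neighbours ({A, B, C}), so by Hall's theorem at most 5 of the 6 left vertices can be matched.
That matches 5 of the 6, leaving 1 unmatched; no matching can do better.

1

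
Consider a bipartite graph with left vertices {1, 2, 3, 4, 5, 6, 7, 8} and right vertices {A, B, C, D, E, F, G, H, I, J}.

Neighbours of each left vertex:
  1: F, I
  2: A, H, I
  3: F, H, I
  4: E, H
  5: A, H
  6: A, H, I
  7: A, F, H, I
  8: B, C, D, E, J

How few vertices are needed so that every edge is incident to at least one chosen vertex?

6

The 6 edges 1–I, 2–A, 3–F, 4–E, 5–H, 8–J form a matching, so any vertex cover needs at least 6 vertices (one per matched edge).
Conversely {4, 8, A, F, H, I} meets every edge and has exactly 6 vertices, so 6 is optimal.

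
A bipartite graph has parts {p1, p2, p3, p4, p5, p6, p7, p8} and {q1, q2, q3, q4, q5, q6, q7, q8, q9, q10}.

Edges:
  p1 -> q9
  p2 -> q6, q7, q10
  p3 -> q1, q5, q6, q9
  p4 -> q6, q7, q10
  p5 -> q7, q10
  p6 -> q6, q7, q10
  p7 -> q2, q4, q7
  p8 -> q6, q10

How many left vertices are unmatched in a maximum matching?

A valid assignment of size 6: p1-q9, p2-q6, p3-q5, p4-q10, p5-q7, p7-q2.
The set {p2, p4, p5, p6, p8} has only 3 neighbours ({q10, q6, q7}), so by Hall's theorem at most 6 of the 8 left vertices can be matched.
That matches 6 of the 8, leaving 2 unmatched; no matching can do better.

2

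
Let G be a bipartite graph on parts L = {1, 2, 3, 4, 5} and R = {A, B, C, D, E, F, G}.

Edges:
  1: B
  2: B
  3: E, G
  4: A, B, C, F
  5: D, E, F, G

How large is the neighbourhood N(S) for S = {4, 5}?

7

The union of neighbours of {4, 5} is {A, B, C, D, E, F, G}, which has 7 elements.
Since |N(S)| = 7 ≥ |S| = 2, Hall's condition holds for this subset.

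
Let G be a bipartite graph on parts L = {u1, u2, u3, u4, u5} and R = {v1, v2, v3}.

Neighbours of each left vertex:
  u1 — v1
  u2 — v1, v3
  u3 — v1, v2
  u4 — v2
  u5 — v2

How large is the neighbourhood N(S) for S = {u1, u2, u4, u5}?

3

The union of neighbours of {u1, u2, u4, u5} is {v1, v2, v3}, which has 3 elements.
Since |N(S)| = 3 < |S| = 4, Hall's condition fails for this subset.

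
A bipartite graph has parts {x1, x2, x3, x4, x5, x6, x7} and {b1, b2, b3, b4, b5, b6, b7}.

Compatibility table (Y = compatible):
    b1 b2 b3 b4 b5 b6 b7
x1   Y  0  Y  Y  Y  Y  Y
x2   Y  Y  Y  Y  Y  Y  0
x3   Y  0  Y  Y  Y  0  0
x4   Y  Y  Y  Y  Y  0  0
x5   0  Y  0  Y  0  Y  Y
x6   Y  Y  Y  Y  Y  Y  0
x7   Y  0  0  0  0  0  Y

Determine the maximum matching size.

7

One maximum matching: x1→b1, x2→b2, x3→b3, x4→b4, x5→b6, x6→b5, x7→b7.
All 7 left vertices are matched, so no larger matching exists.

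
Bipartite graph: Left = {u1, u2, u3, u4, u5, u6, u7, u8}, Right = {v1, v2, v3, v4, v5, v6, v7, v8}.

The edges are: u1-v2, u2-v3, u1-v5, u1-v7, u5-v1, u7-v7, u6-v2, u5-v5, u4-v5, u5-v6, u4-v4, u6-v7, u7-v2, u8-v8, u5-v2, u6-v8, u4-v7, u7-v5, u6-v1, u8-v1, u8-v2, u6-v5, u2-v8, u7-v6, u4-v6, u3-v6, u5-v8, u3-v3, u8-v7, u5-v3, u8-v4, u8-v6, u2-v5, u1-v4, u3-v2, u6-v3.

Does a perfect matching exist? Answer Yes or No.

One maximum matching: u1→v4, u2→v5, u3→v3, u4→v6, u5→v8, u6→v1, u7→v7, u8→v2.
Every left vertex is matched, so this is a perfect matching.

Yes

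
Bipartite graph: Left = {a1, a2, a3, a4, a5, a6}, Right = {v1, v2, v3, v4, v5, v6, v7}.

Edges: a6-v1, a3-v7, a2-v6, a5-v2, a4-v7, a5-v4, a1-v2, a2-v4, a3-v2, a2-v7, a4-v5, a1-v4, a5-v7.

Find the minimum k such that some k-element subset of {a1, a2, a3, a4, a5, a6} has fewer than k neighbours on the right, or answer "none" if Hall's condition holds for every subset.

none

A matching saturating every left vertex exists, for instance a1→v4, a2→v6, a3→v7, a4→v5, a5→v2, a6→v1.
By Hall's marriage theorem, this means |N(S)| ≥ |S| for every subset S, so no violating subset exists.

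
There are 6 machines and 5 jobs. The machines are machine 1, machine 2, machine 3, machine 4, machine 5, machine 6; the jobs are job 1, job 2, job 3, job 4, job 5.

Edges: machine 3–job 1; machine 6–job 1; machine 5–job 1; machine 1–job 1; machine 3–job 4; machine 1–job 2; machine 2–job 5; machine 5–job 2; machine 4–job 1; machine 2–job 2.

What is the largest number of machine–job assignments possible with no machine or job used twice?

A valid assignment of size 4: machine 1→job 2, machine 2→job 5, machine 3→job 4, machine 4→job 1.
The set {machine 1, machine 4, machine 5, machine 6} has only 2 neighbours ({job 1, job 2}), so by Hall's theorem at most 4 of the 6 machines can be matched.

4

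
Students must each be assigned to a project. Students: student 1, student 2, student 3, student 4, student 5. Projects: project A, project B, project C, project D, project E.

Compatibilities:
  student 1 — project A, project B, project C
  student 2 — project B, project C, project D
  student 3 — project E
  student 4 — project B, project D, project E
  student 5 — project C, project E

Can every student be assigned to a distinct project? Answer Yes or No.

Yes

One maximum matching: student 1→project A, student 2→project B, student 3→project E, student 4→project D, student 5→project C.
All 5 students are covered.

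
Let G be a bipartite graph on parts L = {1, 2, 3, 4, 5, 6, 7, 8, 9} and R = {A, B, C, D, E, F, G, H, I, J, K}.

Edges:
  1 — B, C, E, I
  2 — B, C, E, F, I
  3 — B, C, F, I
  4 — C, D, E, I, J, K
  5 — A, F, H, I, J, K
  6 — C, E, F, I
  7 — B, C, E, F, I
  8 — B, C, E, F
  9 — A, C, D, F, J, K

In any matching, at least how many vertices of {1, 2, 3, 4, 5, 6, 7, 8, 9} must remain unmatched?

For example, pair 1-B, 2-I, 3-F, 4-K, 5-A, 6-C, 7-E, 9-J.
The set {1, 2, 3, 6, 7, 8} has only 5 neighbours ({B, C, E, F, I}), so by Hall's theorem at most 8 of the 9 left vertices can be matched.
That matches 8 of the 9, leaving 1 unmatched; no matching can do better.

1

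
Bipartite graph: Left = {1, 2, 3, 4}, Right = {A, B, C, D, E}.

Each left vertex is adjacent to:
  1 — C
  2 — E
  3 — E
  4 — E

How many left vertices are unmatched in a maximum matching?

2

One maximum matching: 1-C, 2-E.
The set {2, 3, 4} has only 1 neighbour ({E}), so by Hall's theorem at most 2 of the 4 left vertices can be matched.
That matches 2 of the 4, leaving 2 unmatched; no matching can do better.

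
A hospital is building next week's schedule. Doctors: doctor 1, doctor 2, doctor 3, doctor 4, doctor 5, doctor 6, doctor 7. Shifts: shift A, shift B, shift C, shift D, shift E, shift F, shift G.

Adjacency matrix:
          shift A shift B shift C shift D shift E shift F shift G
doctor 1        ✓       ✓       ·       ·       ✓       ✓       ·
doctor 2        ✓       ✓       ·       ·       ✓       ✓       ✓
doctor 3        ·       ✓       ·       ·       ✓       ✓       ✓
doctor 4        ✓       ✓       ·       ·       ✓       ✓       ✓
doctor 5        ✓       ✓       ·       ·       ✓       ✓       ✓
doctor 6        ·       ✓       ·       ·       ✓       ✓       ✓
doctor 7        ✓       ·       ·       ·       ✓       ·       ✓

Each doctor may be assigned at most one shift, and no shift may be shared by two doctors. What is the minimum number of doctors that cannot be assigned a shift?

2

For example, pair doctor 1→shift E, doctor 2→shift B, doctor 3→shift F, doctor 4→shift A, doctor 5→shift G.
The set {doctor 1, doctor 2, doctor 3, doctor 4, doctor 5, doctor 6, doctor 7} has only 5 neighbours ({shift A, shift B, shift E, shift F, shift G}), so by Hall's theorem at most 5 of the 7 doctors can be matched.
That matches 5 of the 7, leaving 2 unmatched; no matching can do better.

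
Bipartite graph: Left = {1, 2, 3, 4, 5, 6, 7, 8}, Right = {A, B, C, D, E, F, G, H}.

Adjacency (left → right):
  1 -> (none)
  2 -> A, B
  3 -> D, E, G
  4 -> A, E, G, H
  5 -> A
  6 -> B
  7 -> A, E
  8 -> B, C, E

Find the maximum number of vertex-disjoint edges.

A valid assignment of size 6: 2→B, 3→D, 4→G, 5→A, 7→E, 8→C.
The set {1, 2, 5, 6} has only 2 neighbours ({A, B}), so by Hall's theorem at most 6 of the 8 left vertices can be matched.

6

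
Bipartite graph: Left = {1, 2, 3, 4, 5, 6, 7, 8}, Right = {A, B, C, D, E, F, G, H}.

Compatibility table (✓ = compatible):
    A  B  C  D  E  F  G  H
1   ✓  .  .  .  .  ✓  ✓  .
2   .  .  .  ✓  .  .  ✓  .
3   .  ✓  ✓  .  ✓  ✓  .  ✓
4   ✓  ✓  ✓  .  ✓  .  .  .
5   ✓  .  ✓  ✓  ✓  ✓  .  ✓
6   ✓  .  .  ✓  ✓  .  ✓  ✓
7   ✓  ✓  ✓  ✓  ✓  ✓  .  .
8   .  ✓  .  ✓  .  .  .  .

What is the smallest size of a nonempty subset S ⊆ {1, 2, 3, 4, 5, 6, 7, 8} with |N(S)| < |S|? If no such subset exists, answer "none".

none

A matching saturating every left vertex exists, for instance 1→G, 2→D, 3→C, 4→E, 5→A, 6→H, 7→F, 8→B.
By Hall's marriage theorem, this means |N(S)| ≥ |S| for every subset S, so no violating subset exists.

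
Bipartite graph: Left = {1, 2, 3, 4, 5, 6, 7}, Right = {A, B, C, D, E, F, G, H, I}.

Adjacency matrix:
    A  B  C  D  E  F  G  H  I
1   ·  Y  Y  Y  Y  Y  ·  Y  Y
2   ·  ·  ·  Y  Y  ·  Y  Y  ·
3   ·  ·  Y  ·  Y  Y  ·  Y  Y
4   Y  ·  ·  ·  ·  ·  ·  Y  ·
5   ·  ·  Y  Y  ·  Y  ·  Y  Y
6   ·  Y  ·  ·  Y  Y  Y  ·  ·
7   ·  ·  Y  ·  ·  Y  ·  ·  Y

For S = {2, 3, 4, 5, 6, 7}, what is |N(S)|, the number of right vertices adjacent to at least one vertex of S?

9

The union of neighbours of {2, 3, 4, 5, 6, 7} is {A, B, C, D, E, F, G, H, I}, which has 9 elements.
Since |N(S)| = 9 ≥ |S| = 6, Hall's condition holds for this subset.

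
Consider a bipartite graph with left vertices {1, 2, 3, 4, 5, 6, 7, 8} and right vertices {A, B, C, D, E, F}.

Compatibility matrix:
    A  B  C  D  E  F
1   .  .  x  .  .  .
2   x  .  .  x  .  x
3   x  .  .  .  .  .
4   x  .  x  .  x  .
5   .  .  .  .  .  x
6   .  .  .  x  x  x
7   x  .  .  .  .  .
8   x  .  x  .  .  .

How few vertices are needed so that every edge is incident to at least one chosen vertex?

5

The 5 edges 1–C, 2–D, 3–A, 4–E, 5–F form a matching, so any vertex cover needs at least 5 vertices (one per matched edge).
Conversely {A, C, D, E, F} meets every edge and has exactly 5 vertices, so 5 is optimal.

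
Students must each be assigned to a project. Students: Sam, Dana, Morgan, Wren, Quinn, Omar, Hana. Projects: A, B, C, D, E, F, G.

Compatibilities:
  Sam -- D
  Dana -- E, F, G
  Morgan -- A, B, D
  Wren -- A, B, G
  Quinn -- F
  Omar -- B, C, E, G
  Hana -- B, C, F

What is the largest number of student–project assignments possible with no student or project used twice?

For example, pair Sam→D, Dana→E, Morgan→A, Wren→G, Quinn→F, Omar→C, Hana→B.
All 7 students are matched, so no larger matching exists.

7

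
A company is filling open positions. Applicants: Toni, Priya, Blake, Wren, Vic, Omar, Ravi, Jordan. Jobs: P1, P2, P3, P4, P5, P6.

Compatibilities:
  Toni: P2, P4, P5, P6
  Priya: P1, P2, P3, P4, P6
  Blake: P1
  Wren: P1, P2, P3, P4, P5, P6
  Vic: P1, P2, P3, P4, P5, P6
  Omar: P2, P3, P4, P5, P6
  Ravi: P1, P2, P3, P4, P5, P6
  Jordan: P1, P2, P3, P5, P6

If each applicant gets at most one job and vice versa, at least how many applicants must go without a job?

One maximum matching: Toni→P5, Priya→P4, Blake→P1, Wren→P6, Vic→P2, Omar→P3.
The set {Toni, Priya, Blake, Wren, Vic, Omar, Ravi, Jordan} has only 6 neighbours ({P1, P2, P3, P4, P5, P6}), so by Hall's theorem at most 6 of the 8 applicants can be matched.
That matches 6 of the 8, leaving 2 unmatched; no matching can do better.

2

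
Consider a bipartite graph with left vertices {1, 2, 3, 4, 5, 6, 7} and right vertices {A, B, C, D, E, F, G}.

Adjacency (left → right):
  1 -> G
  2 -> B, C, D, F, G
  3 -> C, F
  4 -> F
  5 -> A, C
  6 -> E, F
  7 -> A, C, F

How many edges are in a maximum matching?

A valid assignment of size 6: 1→G, 2→B, 3→C, 4→F, 5→A, 6→E.
The set {3, 4, 5, 7} has only 3 neighbours ({A, C, F}), so by Hall's theorem at most 6 of the 7 left vertices can be matched.

6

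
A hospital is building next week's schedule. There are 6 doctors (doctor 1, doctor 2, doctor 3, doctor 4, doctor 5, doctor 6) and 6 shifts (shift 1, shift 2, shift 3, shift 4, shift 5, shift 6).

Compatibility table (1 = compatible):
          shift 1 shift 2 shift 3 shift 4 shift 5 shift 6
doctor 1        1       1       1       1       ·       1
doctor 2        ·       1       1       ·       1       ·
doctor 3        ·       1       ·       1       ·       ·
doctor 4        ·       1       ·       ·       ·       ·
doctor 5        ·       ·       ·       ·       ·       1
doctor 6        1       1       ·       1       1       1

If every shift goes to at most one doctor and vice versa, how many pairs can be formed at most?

For example, pair doctor 1-shift 1, doctor 2-shift 3, doctor 3-shift 4, doctor 4-shift 2, doctor 5-shift 6, doctor 6-shift 5.
All 6 doctors are matched, so no larger matching exists.

6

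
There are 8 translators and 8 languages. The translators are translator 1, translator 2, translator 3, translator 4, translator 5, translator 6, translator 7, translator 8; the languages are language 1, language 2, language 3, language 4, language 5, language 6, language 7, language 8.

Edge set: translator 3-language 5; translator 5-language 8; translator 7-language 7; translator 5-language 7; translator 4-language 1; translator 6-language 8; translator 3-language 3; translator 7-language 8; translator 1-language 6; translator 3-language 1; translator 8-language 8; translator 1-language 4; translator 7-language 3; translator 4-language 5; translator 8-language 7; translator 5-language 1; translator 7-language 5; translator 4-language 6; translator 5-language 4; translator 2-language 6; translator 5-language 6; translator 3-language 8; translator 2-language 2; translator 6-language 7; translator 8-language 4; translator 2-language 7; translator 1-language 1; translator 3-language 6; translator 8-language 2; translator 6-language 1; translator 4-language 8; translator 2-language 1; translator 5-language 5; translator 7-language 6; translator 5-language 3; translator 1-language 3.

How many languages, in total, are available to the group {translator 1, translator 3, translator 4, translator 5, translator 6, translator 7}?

7

The union of neighbours of {translator 1, translator 3, translator 4, translator 5, translator 6, translator 7} is {language 1, language 3, language 4, language 5, language 6, language 7, language 8}, which has 7 elements.
Since |N(S)| = 7 ≥ |S| = 6, Hall's condition holds for this subset.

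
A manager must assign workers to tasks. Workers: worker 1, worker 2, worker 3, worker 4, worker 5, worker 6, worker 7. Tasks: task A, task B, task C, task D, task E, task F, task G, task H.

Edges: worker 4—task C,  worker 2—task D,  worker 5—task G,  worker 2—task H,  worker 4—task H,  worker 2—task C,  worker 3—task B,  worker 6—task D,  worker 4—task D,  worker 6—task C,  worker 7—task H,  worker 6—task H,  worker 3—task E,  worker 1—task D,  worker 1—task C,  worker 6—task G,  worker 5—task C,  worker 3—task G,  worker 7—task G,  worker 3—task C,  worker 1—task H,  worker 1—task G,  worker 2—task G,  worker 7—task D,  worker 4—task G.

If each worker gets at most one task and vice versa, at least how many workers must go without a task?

2

One maximum matching: worker 1→task H, worker 2→task D, worker 3→task E, worker 4→task C, worker 5→task G.
The set {worker 1, worker 2, worker 4, worker 5, worker 6, worker 7} has only 4 neighbours ({task C, task D, task G, task H}), so by Hall's theorem at most 5 of the 7 workers can be matched.
That matches 5 of the 7, leaving 2 unmatched; no matching can do better.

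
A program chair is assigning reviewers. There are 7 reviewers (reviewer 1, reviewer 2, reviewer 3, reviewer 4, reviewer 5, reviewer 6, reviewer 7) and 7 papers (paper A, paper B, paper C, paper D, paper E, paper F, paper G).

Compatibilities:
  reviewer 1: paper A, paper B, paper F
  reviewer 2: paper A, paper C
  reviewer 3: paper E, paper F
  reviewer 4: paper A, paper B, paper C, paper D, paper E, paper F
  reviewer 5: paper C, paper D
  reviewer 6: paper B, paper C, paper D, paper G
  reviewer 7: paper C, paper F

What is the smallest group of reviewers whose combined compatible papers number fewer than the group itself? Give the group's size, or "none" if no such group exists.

A matching saturating every reviewer exists, for instance reviewer 1→paper B, reviewer 2→paper A, reviewer 3→paper F, reviewer 4→paper E, reviewer 5→paper D, reviewer 6→paper G, reviewer 7→paper C.
By Hall's marriage theorem, this means |N(S)| ≥ |S| for every subset S, so no violating subset exists.

none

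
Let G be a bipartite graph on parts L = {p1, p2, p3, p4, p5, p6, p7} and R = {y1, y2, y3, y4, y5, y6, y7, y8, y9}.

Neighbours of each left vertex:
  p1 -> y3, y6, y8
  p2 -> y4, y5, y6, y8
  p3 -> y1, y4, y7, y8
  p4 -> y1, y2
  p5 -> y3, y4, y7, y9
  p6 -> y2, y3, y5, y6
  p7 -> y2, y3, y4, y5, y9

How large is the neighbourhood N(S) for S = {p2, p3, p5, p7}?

9

The union of neighbours of {p2, p3, p5, p7} is {y1, y2, y3, y4, y5, y6, y7, y8, y9}, which has 9 elements.
Since |N(S)| = 9 ≥ |S| = 4, Hall's condition holds for this subset.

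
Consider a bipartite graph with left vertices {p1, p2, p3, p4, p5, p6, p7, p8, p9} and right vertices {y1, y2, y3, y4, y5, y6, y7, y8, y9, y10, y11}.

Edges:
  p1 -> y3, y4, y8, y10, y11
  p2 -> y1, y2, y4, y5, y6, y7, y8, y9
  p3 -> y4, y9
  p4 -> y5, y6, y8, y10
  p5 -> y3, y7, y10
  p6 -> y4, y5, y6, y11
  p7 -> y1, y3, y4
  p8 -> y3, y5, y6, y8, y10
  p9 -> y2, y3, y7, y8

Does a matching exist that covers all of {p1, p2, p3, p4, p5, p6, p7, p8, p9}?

A valid assignment of size 9: p1-y11, p2-y7, p3-y9, p4-y6, p5-y10, p6-y4, p7-y1, p8-y8, p9-y3.
Every left vertex is matched, so this matching saturates all of them.

Yes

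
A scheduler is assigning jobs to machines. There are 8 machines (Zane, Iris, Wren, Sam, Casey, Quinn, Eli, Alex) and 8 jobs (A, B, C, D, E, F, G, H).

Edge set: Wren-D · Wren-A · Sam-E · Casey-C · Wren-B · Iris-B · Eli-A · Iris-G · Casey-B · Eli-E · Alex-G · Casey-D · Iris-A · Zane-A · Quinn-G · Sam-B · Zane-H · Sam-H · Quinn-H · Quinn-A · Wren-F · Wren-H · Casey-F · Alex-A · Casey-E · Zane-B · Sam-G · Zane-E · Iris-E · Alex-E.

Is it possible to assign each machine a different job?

The set {Zane, Iris, Sam, Quinn, Eli, Alex} has only 5 neighbours ({A, B, E, G, H}), so by Hall's theorem at most 7 of the 8 machines can be matched.
Hence no matching covers every machine.

No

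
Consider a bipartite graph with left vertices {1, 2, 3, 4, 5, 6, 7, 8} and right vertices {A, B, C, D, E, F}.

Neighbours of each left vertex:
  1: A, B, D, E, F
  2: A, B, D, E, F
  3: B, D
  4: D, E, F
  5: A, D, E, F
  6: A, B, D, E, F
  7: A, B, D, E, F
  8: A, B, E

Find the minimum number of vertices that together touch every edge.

A maximum matching has 5 edges (e.g. 1–F, 2–A, 3–B, 4–D, 5–E).
By König's theorem the minimum vertex cover has the same size. One such cover is {A, B, D, E, F}.

5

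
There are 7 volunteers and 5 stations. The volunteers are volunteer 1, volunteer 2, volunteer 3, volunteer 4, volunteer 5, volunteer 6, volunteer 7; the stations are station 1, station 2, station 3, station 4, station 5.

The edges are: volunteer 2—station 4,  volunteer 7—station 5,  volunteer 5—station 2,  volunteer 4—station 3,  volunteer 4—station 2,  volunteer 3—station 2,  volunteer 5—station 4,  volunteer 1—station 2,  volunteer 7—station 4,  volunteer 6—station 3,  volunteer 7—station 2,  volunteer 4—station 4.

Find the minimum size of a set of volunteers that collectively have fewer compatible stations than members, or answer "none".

Take S = {volunteer 1, volunteer 3}. Its neighbourhood is {station 2}, so |N(S)| = 1 < |S| = 2.
No single vertex violates Hall's condition since each has at least one neighbour, so 2 is the minimum.

2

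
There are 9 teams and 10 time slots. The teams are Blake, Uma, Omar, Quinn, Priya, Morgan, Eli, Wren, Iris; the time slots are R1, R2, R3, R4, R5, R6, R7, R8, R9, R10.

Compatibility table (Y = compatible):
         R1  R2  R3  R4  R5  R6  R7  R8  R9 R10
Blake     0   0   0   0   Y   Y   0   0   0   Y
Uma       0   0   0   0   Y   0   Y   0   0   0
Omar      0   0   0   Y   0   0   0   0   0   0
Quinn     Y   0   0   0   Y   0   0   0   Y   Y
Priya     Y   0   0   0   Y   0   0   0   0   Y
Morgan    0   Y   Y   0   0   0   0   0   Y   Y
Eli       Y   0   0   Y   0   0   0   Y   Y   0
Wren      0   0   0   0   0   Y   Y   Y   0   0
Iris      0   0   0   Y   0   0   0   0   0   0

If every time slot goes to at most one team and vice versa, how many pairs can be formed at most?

8

A valid assignment of size 8: Blake-R6, Uma-R5, Omar-R4, Quinn-R9, Priya-R10, Morgan-R3, Eli-R8, Wren-R7.
The set {Omar, Iris} has only 1 neighbour ({R4}), so by Hall's theorem at most 8 of the 9 teams can be matched.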